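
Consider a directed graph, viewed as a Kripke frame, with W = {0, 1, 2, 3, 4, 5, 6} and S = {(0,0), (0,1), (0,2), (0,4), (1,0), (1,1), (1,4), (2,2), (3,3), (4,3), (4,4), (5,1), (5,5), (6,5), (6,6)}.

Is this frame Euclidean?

Euclidean: no — 0 S 1 and 0 S 2, but not 1 S 2.

No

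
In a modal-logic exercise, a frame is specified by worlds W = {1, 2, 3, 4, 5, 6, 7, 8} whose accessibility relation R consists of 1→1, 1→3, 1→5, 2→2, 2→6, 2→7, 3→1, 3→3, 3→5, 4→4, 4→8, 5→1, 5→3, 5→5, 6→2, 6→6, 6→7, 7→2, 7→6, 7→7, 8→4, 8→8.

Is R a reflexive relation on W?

Reflexive: yes — every world is R-related to itself.

Yes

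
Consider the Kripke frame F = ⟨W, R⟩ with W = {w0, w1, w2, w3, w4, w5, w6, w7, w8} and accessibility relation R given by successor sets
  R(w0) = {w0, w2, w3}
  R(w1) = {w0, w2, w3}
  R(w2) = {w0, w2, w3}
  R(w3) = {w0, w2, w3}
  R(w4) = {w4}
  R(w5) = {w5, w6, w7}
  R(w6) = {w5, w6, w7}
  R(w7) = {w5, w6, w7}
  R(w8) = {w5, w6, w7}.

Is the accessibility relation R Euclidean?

Yes

Euclidean: yes — any two successors of a common world are R-related.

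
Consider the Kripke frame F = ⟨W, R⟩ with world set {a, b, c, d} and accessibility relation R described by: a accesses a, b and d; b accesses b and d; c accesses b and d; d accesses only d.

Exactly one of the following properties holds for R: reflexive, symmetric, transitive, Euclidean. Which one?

transitive

Reflexive: no — c is not related to itself.
Symmetric: no — a R b but not b R a.
Transitive: yes — every two-step R-path is closed by a direct edge.
Euclidean: no — a R d and a R b, but not d R b.
Only transitive holds.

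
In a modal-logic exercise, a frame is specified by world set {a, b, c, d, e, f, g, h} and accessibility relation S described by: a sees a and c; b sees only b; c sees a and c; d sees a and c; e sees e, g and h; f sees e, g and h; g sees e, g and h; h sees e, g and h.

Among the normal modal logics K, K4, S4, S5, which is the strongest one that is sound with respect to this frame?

Transitive (axiom 4): yes — every two-step S-path is closed by a direct edge.
Reflexive (axiom T): no — d is not related to itself.
Euclidean (axiom 5): yes — any two successors of a common world are S-related.
So F validates K, K4; S4 would additionally require S to be reflexive. The strongest is K4.

K4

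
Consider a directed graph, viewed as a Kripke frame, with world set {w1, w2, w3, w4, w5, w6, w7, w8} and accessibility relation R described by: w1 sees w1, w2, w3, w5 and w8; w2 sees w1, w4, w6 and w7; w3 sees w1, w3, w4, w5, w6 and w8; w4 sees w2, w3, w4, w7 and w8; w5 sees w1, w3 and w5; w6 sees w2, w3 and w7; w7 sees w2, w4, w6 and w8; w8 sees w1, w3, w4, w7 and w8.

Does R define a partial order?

Reflexive: no — w2 is not related to itself.
Transitive: no — w1 R w2 and w2 R w4, but not w1 R w4.
Antisymmetric: no — w1 R w2 and w2 R w1 with w1 ≠ w2.
So R is not a partial order.

No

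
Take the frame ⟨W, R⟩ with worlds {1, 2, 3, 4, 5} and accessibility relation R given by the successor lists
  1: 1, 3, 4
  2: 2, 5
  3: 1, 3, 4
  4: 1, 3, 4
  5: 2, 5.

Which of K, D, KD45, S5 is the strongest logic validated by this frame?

Serial (axiom D): yes — every world has a successor (e.g. 1 R 1).
Euclidean (axiom 5): yes — any two successors of a common world are R-related.
Transitive (axiom 4): yes — every two-step R-path is closed by a direct edge.
Reflexive (axiom T): yes — every world is R-related to itself.
So F validates K, D, KD45, S5. The strongest is S5.

S5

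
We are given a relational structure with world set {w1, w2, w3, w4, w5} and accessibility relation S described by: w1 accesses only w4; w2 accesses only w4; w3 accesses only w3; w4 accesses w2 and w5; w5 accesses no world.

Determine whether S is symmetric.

No

Symmetric: no — w1 S w4 but not w4 S w1.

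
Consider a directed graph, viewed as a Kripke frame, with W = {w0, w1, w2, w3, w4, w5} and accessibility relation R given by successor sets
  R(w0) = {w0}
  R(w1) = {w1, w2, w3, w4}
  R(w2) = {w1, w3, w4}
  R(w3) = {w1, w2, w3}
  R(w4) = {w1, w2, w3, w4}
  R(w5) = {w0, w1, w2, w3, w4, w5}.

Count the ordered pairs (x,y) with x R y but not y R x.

Enumerating: (w4,w3), (w5,w0), (w5,w1), (w5,w2), (w5,w3), (w5,w4).

6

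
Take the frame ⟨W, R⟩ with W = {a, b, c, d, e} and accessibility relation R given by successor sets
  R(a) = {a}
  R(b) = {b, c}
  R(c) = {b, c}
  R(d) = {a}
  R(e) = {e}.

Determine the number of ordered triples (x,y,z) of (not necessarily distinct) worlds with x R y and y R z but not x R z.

R is transitive; there are no such tuples.

0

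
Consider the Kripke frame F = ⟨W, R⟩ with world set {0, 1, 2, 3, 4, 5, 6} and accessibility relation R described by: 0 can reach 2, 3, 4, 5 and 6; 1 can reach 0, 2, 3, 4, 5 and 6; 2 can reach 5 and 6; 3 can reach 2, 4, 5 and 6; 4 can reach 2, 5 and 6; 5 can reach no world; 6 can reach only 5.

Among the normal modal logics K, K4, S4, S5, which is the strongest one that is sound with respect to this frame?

K4

Transitive (axiom 4): yes — every two-step R-path is closed by a direct edge.
Reflexive (axiom T): no — 0 is not related to itself.
Euclidean (axiom 5): no — 0 R 2 and 0 R 3, but not 2 R 3.
So F validates K, K4; S4 would additionally require R to be reflexive. The strongest is K4.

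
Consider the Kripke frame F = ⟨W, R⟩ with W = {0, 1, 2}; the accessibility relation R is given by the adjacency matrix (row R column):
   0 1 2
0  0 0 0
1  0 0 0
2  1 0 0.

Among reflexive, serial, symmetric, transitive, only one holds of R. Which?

transitive

Reflexive: no — 0 is not related to itself.
Serial: no — 0 has no R-successor.
Symmetric: no — 2 R 0 but not 0 R 2.
Transitive: yes — every two-step R-path is closed by a direct edge.
Only transitive holds.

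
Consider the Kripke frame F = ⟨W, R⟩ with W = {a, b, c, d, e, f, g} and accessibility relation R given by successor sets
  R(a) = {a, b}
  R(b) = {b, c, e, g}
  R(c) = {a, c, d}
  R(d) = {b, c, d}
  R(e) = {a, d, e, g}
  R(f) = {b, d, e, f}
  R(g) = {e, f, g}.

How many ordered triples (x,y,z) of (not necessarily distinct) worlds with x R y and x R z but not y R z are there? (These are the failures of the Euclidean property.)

29

Enumerating: (a,b,a), (b,c,b), (b,c,e), (b,c,g), (b,e,b), (b,e,c), (b,g,b), (b,g,c), (c,a,c), (c,a,d), (c,d,a), (d,b,d), … and 17 more.
Total: 29.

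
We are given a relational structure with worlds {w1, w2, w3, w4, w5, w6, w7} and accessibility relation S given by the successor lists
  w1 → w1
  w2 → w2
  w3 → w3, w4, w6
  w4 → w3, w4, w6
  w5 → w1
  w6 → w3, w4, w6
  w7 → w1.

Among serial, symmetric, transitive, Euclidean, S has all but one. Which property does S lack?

symmetric

Serial: yes — every world has a successor (e.g. w1 S w1).
Symmetric: no — w5 S w1 but not w1 S w5.
Transitive: yes — every two-step S-path is closed by a direct edge.
Euclidean: yes — any two successors of a common world are S-related.
Only symmetric fails.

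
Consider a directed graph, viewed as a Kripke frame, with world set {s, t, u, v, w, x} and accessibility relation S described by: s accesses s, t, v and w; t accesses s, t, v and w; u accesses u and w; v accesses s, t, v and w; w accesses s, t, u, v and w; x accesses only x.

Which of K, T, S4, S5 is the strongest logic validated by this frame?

T

Reflexive (axiom T): yes — every world is S-related to itself.
Transitive (axiom 4): no — s S w and w S u, but not s S u.
Euclidean (axiom 5): no — w S s and w S u, but not s S u.
So F validates K, T; S4 would additionally require S to be transitive. The strongest is T.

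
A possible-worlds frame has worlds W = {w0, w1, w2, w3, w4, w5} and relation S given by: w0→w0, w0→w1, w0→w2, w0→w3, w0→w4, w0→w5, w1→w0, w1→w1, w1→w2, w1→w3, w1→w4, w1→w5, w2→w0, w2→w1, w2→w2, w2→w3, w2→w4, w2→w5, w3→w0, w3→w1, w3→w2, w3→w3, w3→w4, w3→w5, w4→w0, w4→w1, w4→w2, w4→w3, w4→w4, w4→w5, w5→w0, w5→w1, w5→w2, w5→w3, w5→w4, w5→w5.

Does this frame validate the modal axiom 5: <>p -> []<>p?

Yes

Axiom 5 corresponds to the accessibility relation being Euclidean.
Euclidean: yes — any two successors of a common world are S-related.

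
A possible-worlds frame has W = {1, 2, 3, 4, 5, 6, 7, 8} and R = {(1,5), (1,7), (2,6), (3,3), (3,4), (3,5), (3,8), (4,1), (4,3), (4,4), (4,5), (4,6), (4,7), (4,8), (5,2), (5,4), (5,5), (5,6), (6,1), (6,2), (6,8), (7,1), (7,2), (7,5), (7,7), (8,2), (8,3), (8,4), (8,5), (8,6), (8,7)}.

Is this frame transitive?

No

Transitive: no — 1 R 5 and 5 R 2, but not 1 R 2.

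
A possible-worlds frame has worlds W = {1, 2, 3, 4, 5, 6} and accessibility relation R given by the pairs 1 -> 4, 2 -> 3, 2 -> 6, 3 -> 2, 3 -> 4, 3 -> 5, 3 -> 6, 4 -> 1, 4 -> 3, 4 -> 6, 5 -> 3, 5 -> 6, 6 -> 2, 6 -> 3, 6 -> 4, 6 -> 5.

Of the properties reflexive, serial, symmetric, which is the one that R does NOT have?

Reflexive: no — 1 is not related to itself.
Serial: yes — every world has a successor (e.g. 1 R 4).
Symmetric: yes — every pair in R has its reverse in R.
Only reflexive fails.

reflexive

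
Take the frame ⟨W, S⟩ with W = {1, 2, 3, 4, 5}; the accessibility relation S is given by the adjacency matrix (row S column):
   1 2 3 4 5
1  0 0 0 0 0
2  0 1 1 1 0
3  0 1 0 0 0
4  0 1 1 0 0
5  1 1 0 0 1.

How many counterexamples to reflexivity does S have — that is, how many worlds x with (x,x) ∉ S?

3

Enumerating: 1, 3, 4.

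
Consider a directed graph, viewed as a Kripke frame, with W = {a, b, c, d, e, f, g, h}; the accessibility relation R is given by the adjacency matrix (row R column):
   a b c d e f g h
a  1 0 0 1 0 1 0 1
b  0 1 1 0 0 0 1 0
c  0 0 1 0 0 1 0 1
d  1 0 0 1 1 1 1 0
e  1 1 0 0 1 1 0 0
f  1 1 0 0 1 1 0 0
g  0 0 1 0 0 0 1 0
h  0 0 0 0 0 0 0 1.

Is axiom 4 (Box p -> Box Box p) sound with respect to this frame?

The schema 4 characterises exactly the transitive frames.
Transitive: no — a R d and d R e, but not a R e.

No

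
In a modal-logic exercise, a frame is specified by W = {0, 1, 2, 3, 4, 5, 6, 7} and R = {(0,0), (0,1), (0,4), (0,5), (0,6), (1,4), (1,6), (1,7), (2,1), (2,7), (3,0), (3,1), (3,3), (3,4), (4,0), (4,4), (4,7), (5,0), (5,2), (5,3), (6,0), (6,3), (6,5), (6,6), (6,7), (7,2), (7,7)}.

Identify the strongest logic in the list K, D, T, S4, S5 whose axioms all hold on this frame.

D

Serial (axiom D): yes — every world has a successor (e.g. 0 R 0).
Reflexive (axiom T): no — 1 is not related to itself.
Transitive (axiom 4): no — 0 R 1 and 1 R 7, but not 0 R 7.
Euclidean (axiom 5): no — 0 R 1 and 0 R 5, but not 1 R 5.
So F validates K, D; T would additionally require R to be reflexive. The strongest is D.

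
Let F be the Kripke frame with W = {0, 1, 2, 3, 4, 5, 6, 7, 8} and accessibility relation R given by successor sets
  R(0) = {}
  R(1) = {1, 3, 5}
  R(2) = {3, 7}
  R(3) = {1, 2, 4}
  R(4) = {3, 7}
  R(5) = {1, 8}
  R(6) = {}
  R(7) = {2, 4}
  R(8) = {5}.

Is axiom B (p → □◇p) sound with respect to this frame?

Yes

The schema B characterises exactly the symmetric frames.
Symmetric: yes — every pair in R has its reverse in R.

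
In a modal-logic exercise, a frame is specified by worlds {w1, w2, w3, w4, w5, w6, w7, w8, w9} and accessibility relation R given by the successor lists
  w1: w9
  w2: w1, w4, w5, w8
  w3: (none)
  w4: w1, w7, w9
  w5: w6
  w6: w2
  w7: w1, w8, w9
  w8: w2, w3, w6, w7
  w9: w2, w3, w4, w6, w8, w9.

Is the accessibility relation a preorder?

Reflexive: no — w1 is not related to itself.
Transitive: no — w1 R w9 and w9 R w2, but not w1 R w2.
So R is not a preorder.

No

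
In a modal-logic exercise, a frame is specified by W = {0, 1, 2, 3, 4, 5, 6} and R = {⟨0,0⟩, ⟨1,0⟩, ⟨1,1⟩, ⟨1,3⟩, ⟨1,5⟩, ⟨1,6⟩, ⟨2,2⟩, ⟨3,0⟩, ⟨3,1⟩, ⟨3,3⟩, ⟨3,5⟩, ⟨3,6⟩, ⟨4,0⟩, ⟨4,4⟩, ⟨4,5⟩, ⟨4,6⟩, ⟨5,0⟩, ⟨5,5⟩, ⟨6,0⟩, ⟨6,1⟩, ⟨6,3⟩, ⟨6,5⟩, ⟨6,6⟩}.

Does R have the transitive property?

No

Transitive: no — 4 R 6 and 6 R 1, but not 4 R 1.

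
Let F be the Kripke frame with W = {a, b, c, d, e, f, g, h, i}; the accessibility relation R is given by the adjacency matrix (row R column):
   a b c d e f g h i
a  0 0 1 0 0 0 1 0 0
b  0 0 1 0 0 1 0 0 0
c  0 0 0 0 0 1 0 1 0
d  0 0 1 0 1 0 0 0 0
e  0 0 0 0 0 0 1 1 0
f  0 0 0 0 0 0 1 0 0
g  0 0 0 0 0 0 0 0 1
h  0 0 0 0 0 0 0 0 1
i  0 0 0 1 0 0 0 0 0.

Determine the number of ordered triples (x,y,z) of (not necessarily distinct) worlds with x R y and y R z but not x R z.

18

Enumerating: (a,c,f), (a,c,h), (a,g,i), (b,c,h), (b,f,g), (c,f,g), (c,h,i), (d,c,f), (d,c,h), (d,e,g), (d,e,h), (e,g,i), (e,h,i), (f,g,i), (g,i,d), (h,i,d), (i,d,c), (i,d,e).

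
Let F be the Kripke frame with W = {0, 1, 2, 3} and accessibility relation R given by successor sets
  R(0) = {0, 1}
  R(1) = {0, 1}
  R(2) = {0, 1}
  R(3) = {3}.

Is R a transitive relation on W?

Yes

Transitive: yes — every two-step R-path is closed by a direct edge.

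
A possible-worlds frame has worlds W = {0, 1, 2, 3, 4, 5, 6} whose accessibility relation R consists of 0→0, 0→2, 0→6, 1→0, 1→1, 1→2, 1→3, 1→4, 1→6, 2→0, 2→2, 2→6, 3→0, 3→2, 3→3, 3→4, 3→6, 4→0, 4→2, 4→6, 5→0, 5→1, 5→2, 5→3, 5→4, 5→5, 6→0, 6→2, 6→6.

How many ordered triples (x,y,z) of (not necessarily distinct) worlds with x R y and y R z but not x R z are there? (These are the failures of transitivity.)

5

Enumerating: (5,0,6), (5,1,6), (5,2,6), (5,3,6), (5,4,6).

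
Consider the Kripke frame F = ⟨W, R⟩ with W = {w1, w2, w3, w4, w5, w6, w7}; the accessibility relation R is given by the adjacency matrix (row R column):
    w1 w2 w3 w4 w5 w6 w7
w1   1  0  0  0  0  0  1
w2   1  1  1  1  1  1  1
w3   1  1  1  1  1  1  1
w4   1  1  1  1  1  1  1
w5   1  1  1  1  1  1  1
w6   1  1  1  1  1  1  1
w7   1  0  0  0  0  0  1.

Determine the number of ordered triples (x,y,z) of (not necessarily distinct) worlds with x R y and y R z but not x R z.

R is transitive; there are no such tuples.

0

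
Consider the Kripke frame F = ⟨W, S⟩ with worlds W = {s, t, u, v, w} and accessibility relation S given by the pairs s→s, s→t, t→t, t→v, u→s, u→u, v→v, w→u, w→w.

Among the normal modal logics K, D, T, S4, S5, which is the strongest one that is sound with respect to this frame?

Serial (axiom D): yes — every world has a successor (e.g. s S s).
Reflexive (axiom T): yes — every world is S-related to itself.
Transitive (axiom 4): no — s S t and t S v, but not s S v.
Euclidean (axiom 5): no — s S t and s S s, but not t S s.
So F validates K, D, T; S4 would additionally require S to be transitive. The strongest is T.

T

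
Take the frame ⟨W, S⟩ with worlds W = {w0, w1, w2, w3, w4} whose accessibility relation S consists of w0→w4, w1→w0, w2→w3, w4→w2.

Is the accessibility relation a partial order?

Reflexive: no — w0 is not related to itself.
Transitive: no — w0 S w4 and w4 S w2, but not w0 S w2.
Antisymmetric: yes — no distinct pair is related both ways.
So S is not a partial order.

No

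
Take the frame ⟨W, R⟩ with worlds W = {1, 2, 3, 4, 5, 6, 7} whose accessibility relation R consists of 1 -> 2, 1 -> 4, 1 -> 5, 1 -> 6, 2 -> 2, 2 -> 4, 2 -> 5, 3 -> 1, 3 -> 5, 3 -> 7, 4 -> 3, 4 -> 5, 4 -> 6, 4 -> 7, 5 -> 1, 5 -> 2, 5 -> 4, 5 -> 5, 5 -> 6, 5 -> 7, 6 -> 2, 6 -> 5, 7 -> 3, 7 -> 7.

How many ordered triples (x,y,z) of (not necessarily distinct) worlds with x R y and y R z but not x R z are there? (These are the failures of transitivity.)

Enumerating: (1,4,3), (1,4,7), (1,5,1), (1,5,7), (2,4,3), (2,4,6), (2,4,7), (2,5,1), (2,5,6), (2,5,7), (3,1,2), (3,1,4), … and 19 more.
Total: 31.

31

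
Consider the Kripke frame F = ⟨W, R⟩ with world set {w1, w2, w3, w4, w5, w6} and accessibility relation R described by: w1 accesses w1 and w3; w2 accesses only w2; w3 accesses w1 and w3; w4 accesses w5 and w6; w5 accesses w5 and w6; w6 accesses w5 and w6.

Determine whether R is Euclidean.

Euclidean: yes — any two successors of a common world are R-related.

Yes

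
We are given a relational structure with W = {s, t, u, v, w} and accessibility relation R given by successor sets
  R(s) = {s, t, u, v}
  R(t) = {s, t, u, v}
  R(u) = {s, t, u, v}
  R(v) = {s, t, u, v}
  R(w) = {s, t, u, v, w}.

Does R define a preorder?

Reflexive: yes — every world is R-related to itself.
Transitive: yes — every two-step R-path is closed by a direct edge.
So R is a preorder.

Yes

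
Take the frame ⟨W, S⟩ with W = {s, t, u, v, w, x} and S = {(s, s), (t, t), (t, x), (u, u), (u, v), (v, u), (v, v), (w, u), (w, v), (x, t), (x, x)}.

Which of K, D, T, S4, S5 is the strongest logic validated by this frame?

Serial (axiom D): yes — every world has a successor (e.g. s S s).
Reflexive (axiom T): no — w is not related to itself.
Transitive (axiom 4): yes — every two-step S-path is closed by a direct edge.
Euclidean (axiom 5): yes — any two successors of a common world are S-related.
So F validates K, D; T would additionally require S to be reflexive. The strongest is D.

D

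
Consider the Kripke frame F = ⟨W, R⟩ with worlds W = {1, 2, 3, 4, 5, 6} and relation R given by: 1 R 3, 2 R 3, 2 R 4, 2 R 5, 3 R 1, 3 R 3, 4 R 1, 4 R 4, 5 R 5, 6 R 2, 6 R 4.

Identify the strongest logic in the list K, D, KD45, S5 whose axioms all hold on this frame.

Serial (axiom D): yes — every world has a successor (e.g. 1 R 3).
Euclidean (axiom 5): no — 2 R 3 and 2 R 4, but not 3 R 4.
Transitive (axiom 4): no — 2 R 3 and 3 R 1, but not 2 R 1.
Reflexive (axiom T): no — 1 is not related to itself.
So F validates K, D; KD45 would additionally require R to be Euclidean and transitive. The strongest is D.

D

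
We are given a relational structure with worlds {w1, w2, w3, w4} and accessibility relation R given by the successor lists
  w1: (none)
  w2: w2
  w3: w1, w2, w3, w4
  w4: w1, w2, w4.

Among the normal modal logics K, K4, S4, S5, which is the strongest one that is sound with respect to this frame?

K4

Transitive (axiom 4): yes — every two-step R-path is closed by a direct edge.
Reflexive (axiom T): no — w1 is not related to itself.
Euclidean (axiom 5): no — w3 R w1 and w3 R w2, but not w1 R w2.
So F validates K, K4; S4 would additionally require R to be reflexive. The strongest is K4.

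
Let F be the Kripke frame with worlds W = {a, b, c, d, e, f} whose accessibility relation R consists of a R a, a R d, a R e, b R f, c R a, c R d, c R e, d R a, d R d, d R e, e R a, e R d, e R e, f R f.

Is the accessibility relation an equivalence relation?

Reflexive: no — b is not related to itself.
Symmetric: no — b R f but not f R b.
Transitive: yes — every two-step R-path is closed by a direct edge.
So R is not an equivalence relation.

No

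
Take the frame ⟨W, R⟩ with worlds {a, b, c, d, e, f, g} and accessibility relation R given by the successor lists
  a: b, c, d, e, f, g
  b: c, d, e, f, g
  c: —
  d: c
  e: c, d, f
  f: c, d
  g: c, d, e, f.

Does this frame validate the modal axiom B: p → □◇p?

The schema B characterises exactly the symmetric frames.
Symmetric: no — a R b but not b R a.

No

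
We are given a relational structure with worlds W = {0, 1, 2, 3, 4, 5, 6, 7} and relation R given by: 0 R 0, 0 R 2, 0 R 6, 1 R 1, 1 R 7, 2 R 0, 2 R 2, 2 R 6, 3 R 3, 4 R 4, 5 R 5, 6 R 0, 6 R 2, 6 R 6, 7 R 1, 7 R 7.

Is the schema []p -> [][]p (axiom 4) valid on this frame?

Axiom 4 corresponds to the accessibility relation being transitive.
Transitive: yes — every two-step R-path is closed by a direct edge.

Yes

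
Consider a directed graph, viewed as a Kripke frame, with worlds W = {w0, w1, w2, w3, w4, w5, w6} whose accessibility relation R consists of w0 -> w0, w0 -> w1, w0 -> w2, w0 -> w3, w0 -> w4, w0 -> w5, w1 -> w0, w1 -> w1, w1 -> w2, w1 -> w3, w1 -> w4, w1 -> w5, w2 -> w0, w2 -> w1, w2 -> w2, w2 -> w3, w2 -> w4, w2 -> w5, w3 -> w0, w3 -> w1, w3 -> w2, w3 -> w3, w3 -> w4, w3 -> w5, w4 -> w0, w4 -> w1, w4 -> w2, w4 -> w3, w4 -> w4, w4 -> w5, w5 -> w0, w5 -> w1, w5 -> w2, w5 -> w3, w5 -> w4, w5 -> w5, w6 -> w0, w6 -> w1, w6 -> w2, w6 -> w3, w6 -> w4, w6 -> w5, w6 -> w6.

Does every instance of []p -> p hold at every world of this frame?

Yes

By correspondence theory, T is valid on a frame iff R is reflexive.
Reflexive: yes — every world is R-related to itself.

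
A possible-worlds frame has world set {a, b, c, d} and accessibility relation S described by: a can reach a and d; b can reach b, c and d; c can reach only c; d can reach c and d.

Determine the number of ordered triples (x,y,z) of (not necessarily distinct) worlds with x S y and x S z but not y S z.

5

Enumerating: (a,d,a), (b,c,b), (b,c,d), (b,d,b), (d,c,d).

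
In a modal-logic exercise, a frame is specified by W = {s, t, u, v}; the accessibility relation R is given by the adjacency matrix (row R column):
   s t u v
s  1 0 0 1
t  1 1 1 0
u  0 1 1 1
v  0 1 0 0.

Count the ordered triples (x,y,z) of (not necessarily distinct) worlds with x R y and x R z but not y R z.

Enumerating: (s,v,s), (s,v,v), (t,s,t), (t,s,u), (t,u,s), (u,t,v), (u,v,u), (u,v,v).

8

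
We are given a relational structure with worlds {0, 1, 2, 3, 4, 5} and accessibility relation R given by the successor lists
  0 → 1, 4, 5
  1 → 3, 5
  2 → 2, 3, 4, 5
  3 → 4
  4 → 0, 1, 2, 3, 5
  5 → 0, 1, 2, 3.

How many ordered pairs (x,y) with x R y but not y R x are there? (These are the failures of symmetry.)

Enumerating: (0,1), (1,3), (2,3), (4,1), (4,5), (5,3).

6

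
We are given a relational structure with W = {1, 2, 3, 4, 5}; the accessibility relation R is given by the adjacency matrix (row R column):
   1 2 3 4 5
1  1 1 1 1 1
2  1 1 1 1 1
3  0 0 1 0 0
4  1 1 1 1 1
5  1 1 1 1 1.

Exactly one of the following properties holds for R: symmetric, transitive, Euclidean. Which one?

transitive

Symmetric: no — 1 R 3 but not 3 R 1.
Transitive: yes — every two-step R-path is closed by a direct edge.
Euclidean: no — 1 R 3 and 1 R 2, but not 3 R 2.
Only transitive holds.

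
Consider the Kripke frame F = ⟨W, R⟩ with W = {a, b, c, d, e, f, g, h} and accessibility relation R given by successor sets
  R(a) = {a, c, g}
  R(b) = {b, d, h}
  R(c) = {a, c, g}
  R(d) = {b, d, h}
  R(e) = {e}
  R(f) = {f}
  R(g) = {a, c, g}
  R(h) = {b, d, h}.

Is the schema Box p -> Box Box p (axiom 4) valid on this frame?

Axiom 4 corresponds to the accessibility relation being transitive.
Transitive: yes — every two-step R-path is closed by a direct edge.

Yes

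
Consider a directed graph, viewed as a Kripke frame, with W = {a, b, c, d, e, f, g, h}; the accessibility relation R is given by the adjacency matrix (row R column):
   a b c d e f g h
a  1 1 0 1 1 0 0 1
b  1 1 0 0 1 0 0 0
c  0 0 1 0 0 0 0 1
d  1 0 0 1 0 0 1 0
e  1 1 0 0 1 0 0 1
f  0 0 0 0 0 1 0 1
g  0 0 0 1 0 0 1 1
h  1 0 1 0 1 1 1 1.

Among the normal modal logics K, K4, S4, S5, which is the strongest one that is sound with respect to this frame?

Transitive (axiom 4): no — a R d and d R g, but not a R g.
Reflexive (axiom T): yes — every world is R-related to itself.
Euclidean (axiom 5): no — a R b and a R d, but not b R d.
So F validates K; K4 would additionally require R to be transitive. The strongest is K.

K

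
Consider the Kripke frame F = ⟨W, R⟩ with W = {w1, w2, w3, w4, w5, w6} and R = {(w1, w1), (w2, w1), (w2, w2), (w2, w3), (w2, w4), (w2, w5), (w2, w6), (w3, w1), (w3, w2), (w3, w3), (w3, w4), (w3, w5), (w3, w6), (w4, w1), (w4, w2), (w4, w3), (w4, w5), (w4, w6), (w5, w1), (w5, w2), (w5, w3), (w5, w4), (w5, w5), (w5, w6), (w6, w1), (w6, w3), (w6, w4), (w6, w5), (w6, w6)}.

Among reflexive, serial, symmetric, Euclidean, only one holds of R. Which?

Reflexive: no — w4 is not related to itself.
Serial: yes — every world has a successor (e.g. w1 R w1).
Symmetric: no — w2 R w1 but not w1 R w2.
Euclidean: no — w2 R w1 and w2 R w3, but not w1 R w3.
Only serial holds.

serial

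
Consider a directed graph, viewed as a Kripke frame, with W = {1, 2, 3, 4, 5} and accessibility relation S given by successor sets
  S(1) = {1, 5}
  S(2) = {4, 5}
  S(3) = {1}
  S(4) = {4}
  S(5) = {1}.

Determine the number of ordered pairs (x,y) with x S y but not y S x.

3

Enumerating: (2,4), (2,5), (3,1).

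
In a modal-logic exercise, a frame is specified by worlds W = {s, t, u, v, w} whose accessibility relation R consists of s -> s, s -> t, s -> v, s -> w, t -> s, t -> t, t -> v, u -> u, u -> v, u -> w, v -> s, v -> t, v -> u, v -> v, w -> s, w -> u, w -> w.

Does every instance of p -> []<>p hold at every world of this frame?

Yes

The schema B characterises exactly the symmetric frames.
Symmetric: yes — every pair in R has its reverse in R.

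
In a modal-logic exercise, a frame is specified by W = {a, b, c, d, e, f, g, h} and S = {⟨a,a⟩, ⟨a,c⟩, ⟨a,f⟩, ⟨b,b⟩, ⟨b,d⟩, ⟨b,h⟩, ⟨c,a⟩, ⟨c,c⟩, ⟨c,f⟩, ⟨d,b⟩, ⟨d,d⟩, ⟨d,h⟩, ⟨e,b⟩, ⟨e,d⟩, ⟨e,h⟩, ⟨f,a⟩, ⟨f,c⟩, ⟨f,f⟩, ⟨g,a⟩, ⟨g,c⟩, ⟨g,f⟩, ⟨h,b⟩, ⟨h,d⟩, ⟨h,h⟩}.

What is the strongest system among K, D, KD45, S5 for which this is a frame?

Serial (axiom D): yes — every world has a successor (e.g. a S a).
Euclidean (axiom 5): yes — any two successors of a common world are S-related.
Transitive (axiom 4): yes — every two-step S-path is closed by a direct edge.
Reflexive (axiom T): no — e is not related to itself.
So F validates K, D, KD45; S5 would additionally require S to be reflexive. The strongest is KD45.

KD45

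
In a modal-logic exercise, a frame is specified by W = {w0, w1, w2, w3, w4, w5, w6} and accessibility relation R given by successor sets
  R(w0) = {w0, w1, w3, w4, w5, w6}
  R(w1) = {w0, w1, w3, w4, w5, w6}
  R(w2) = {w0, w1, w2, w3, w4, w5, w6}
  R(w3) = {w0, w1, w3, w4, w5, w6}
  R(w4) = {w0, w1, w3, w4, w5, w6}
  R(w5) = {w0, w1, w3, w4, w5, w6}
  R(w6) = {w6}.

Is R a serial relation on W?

Yes

Serial: yes — every world has a successor (e.g. w0 R w0).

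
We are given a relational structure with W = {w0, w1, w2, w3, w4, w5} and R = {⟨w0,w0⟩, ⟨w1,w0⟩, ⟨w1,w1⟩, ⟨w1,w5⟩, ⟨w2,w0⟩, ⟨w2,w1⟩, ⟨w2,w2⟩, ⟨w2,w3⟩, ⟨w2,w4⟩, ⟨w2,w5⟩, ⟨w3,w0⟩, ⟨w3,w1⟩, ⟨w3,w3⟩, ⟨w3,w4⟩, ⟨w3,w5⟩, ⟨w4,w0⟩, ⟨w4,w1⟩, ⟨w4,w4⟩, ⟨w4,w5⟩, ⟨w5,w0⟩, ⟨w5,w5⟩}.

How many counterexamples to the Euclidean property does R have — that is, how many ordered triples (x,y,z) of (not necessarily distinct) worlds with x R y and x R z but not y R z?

Enumerating: (w1,w0,w1), (w1,w0,w5), (w1,w5,w1), (w2,w0,w1), (w2,w0,w2), (w2,w0,w3), (w2,w0,w4), (w2,w0,w5), (w2,w1,w2), (w2,w1,w3), (w2,w1,w4), (w2,w3,w2), … and 23 more.
Total: 35.

35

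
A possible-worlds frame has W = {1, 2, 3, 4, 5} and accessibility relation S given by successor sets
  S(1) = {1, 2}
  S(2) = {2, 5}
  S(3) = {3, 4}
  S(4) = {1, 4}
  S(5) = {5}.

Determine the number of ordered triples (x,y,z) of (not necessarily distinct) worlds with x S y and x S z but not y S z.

Enumerating: (1,2,1), (2,5,2), (3,4,3), (4,1,4).

4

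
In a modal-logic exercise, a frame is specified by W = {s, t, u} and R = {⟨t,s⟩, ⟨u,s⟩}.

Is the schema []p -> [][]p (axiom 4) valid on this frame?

By correspondence theory, 4 is valid on a frame iff R is transitive.
Transitive: yes — every two-step R-path is closed by a direct edge.

Yes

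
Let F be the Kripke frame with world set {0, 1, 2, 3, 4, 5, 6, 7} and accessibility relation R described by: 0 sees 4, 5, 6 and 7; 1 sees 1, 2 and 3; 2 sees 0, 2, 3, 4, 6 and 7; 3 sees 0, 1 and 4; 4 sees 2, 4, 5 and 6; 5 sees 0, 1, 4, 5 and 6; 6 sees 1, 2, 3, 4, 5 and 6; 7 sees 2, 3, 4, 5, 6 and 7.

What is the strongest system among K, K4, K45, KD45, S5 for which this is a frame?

K

Transitive (axiom 4): no — 0 R 4 and 4 R 2, but not 0 R 2.
Euclidean (axiom 5): no — 0 R 4 and 0 R 7, but not 4 R 7.
Serial (axiom D): yes — every world has a successor (e.g. 0 R 4).
Reflexive (axiom T): no — 0 is not related to itself.
So F validates K; K4 would additionally require R to be transitive. The strongest is K.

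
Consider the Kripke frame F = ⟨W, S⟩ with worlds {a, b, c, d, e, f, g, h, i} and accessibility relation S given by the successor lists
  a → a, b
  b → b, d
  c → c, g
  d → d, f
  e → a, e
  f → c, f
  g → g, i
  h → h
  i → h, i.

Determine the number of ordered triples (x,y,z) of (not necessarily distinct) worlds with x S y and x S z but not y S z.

Enumerating: (a,b,a), (b,d,b), (c,g,c), (d,f,d), (e,a,e), (f,c,f), (g,i,g), (i,h,i).

8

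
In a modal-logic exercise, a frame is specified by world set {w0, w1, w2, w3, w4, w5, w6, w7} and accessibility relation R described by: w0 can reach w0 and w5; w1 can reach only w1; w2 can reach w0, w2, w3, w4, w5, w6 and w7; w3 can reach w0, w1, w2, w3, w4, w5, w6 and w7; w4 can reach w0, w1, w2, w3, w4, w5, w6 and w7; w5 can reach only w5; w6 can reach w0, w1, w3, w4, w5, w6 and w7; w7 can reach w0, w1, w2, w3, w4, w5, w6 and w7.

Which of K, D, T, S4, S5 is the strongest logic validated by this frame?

Serial (axiom D): yes — every world has a successor (e.g. w0 R w0).
Reflexive (axiom T): yes — every world is R-related to itself.
Transitive (axiom 4): no — w2 R w3 and w3 R w1, but not w2 R w1.
Euclidean (axiom 5): no — w2 R w0 and w2 R w3, but not w0 R w3.
So F validates K, D, T; S4 would additionally require R to be transitive. The strongest is T.

T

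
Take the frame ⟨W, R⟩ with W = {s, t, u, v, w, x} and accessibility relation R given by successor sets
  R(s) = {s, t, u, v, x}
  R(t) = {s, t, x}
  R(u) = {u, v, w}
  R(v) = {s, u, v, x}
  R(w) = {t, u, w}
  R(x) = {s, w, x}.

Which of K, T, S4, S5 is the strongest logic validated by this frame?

T

Reflexive (axiom T): yes — every world is R-related to itself.
Transitive (axiom 4): no — s R u and u R w, but not s R w.
Euclidean (axiom 5): no — s R t and s R u, but not t R u.
So F validates K, T; S4 would additionally require R to be transitive. The strongest is T.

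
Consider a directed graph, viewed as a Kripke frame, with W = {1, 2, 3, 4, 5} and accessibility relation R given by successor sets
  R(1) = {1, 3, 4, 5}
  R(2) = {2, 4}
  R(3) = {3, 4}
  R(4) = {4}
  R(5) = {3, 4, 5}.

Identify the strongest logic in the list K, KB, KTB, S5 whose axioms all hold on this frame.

Symmetric (axiom B): no — 1 R 3 but not 3 R 1.
Reflexive (axiom T): yes — every world is R-related to itself.
Euclidean (axiom 5): no — 1 R 3 and 1 R 5, but not 3 R 5.
So F validates K; KB would additionally require R to be symmetric. The strongest is K.

K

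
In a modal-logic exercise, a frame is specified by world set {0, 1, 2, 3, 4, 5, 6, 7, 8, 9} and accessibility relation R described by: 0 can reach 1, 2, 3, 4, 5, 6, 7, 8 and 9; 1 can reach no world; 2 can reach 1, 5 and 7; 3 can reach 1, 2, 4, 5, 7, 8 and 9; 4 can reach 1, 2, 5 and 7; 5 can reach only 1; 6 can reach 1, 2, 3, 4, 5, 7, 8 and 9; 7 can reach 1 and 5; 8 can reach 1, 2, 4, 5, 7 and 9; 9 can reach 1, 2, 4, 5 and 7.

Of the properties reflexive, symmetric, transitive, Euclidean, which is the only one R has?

Reflexive: no — 0 is not related to itself.
Symmetric: no — 0 R 1 but not 1 R 0.
Transitive: yes — every two-step R-path is closed by a direct edge.
Euclidean: no — 0 R 1 and 0 R 2, but not 1 R 2.
Only transitive holds.

transitive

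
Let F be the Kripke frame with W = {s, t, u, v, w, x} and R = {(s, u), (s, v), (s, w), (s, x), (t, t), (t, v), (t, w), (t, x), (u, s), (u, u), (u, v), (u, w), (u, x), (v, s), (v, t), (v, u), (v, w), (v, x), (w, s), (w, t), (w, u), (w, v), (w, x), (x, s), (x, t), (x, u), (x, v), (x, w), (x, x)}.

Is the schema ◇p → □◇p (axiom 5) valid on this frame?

No

The schema 5 characterises exactly the Euclidean frames.
Euclidean: no — v R s and v R t, but not s R t.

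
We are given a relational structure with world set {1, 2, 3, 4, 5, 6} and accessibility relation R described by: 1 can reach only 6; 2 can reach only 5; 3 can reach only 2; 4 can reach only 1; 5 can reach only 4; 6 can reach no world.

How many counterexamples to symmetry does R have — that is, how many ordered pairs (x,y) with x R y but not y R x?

Enumerating: (1,6), (2,5), (3,2), (4,1), (5,4).

5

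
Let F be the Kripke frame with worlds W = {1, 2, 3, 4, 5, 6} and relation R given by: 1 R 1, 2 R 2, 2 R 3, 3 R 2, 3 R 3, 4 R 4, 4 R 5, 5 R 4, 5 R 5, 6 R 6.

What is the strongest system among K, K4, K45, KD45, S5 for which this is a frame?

Transitive (axiom 4): yes — every two-step R-path is closed by a direct edge.
Euclidean (axiom 5): yes — any two successors of a common world are R-related.
Serial (axiom D): yes — every world has a successor (e.g. 1 R 1).
Reflexive (axiom T): yes — every world is R-related to itself.
So F validates K, K4, K45, KD45, S5. The strongest is S5.

S5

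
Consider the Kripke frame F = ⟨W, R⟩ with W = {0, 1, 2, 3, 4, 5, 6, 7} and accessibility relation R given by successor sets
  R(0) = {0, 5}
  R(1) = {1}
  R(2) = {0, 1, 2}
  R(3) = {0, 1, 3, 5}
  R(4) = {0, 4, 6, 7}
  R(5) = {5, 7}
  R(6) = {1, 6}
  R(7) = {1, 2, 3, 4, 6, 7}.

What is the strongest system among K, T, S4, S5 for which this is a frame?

T

Reflexive (axiom T): yes — every world is R-related to itself.
Transitive (axiom 4): no — 0 R 5 and 5 R 7, but not 0 R 7.
Euclidean (axiom 5): no — 2 R 0 and 2 R 1, but not 0 R 1.
So F validates K, T; S4 would additionally require R to be transitive. The strongest is T.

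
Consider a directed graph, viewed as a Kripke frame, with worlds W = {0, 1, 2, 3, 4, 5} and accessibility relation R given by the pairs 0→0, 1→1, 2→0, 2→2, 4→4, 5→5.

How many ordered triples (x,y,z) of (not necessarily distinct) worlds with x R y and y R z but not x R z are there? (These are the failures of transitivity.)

R is transitive; there are no such tuples.

0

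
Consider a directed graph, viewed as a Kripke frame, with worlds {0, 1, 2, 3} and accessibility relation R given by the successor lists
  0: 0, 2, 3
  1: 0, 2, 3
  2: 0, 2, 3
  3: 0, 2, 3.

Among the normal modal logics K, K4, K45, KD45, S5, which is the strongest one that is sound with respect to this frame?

Transitive (axiom 4): yes — every two-step R-path is closed by a direct edge.
Euclidean (axiom 5): yes — any two successors of a common world are R-related.
Serial (axiom D): yes — every world has a successor (e.g. 0 R 0).
Reflexive (axiom T): no — 1 is not related to itself.
So F validates K, K4, K45, KD45; S5 would additionally require R to be reflexive. The strongest is KD45.

KD45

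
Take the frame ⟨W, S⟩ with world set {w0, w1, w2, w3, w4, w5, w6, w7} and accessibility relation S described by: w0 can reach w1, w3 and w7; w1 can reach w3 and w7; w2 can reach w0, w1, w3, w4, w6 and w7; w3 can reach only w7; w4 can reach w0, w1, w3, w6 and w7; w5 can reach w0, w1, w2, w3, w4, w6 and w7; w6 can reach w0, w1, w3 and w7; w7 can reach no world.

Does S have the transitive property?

Transitive: yes — every two-step S-path is closed by a direct edge.

Yes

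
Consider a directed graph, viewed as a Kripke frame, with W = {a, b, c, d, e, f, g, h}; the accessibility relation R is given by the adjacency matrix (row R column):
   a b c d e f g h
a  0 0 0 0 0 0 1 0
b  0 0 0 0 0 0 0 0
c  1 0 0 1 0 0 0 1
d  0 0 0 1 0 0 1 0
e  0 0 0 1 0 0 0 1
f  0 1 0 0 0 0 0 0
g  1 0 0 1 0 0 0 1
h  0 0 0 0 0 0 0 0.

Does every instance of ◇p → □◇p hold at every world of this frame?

Axiom 5 corresponds to the accessibility relation being Euclidean.
Euclidean: no — c R a and c R d, but not a R d.

No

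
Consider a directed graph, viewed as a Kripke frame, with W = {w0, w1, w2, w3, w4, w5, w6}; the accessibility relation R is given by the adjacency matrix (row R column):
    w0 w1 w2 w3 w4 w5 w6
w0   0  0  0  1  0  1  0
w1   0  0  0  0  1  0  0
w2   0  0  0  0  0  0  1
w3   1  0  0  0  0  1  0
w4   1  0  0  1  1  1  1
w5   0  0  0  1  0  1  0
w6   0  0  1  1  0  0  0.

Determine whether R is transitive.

No

Transitive: no — w1 R w4 and w4 R w0, but not w1 R w0.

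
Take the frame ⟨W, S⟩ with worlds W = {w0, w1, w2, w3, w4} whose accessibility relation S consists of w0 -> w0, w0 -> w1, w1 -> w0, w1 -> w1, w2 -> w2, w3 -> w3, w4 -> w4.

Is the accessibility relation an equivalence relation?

Reflexive: yes — every world is S-related to itself.
Symmetric: yes — every pair in S has its reverse in S.
Transitive: yes — every two-step S-path is closed by a direct edge.
So S is an equivalence relation.

Yes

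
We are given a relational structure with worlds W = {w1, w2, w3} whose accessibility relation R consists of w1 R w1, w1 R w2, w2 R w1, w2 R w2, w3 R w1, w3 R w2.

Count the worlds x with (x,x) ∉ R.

Enumerating: w3.

1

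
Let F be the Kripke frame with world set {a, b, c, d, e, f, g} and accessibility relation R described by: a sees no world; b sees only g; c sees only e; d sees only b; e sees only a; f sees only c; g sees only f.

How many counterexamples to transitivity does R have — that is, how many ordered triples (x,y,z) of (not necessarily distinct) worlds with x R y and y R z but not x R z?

Enumerating: (b,g,f), (c,e,a), (d,b,g), (f,c,e), (g,f,c).

5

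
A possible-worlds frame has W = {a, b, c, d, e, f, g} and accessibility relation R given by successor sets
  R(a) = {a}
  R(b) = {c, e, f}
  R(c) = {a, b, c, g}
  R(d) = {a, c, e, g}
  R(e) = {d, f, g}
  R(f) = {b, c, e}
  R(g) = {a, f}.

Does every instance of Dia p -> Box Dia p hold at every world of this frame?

No

Axiom 5 corresponds to the accessibility relation being Euclidean.
Euclidean: no — b R c and b R e, but not c R e.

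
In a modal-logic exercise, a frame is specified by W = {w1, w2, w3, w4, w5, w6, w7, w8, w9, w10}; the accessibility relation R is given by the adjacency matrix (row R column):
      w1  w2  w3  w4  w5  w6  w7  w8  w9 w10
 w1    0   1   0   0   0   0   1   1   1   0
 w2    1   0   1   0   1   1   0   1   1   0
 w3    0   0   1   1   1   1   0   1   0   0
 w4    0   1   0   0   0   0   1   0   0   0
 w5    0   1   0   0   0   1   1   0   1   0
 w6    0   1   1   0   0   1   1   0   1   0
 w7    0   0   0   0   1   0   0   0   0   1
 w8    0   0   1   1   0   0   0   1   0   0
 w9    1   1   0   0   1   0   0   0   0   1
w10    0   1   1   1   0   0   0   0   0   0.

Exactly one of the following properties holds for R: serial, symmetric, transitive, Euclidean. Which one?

serial

Serial: yes — every world has a successor (e.g. w1 R w2).
Symmetric: no — w1 R w7 but not w7 R w1.
Transitive: no — w1 R w2 and w2 R w3, but not w1 R w3.
Euclidean: no — w1 R w2 and w1 R w7, but not w2 R w7.
Only serial holds.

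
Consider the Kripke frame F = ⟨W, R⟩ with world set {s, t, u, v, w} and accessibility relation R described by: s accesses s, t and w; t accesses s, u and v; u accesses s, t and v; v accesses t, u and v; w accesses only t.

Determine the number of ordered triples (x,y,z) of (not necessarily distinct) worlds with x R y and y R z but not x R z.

Enumerating: (s,t,u), (s,t,v), (t,s,t), (t,s,w), (t,u,t), (t,v,t), (u,s,w), (u,t,u), (u,v,u), (v,t,s), (v,u,s), (w,t,s), (w,t,u), (w,t,v).

14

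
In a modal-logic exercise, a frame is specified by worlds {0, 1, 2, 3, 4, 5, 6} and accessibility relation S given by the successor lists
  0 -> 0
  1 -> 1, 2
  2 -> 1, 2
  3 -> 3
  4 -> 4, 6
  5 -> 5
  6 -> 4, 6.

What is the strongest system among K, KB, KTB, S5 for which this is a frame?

S5

Symmetric (axiom B): yes — every pair in S has its reverse in S.
Reflexive (axiom T): yes — every world is S-related to itself.
Euclidean (axiom 5): yes — any two successors of a common world are S-related.
So F validates K, KB, KTB, S5. The strongest is S5.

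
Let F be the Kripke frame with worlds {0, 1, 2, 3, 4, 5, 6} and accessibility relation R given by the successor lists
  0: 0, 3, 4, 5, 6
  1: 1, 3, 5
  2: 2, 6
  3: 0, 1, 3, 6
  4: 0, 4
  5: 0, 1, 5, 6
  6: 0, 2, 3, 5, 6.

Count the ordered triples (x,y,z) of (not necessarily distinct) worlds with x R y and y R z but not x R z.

26

Enumerating: (0,3,1), (0,5,1), (0,6,2), (1,3,0), (1,3,6), (1,5,0), (1,5,6), (2,6,0), (2,6,3), (2,6,5), (3,0,4), (3,0,5), … and 14 more.
Total: 26.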